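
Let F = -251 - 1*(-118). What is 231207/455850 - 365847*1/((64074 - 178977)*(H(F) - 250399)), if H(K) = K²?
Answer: 11448324138224/22572237610575 ≈ 0.50719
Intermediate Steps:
F = -133 (F = -251 + 118 = -133)
231207/455850 - 365847*1/((64074 - 178977)*(H(F) - 250399)) = 231207/455850 - 365847*1/((64074 - 178977)*((-133)² - 250399)) = 231207*(1/455850) - 365847*(-1/(114903*(17689 - 250399))) = 77069/151950 - 365847/((-232710*(-114903))) = 77069/151950 - 365847/26739077130 = 77069/151950 - 365847*1/26739077130 = 77069/151950 - 121949/8913025710 = 11448324138224/22572237610575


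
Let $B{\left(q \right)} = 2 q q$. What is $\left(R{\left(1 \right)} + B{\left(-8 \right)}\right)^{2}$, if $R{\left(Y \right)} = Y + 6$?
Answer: $18225$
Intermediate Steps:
$B{\left(q \right)} = 2 q^{2}$
$R{\left(Y \right)} = 6 + Y$
$\left(R{\left(1 \right)} + B{\left(-8 \right)}\right)^{2} = \left(\left(6 + 1\right) + 2 \left(-8\right)^{2}\right)^{2} = \left(7 + 2 \cdot 64\right)^{2} = \left(7 + 128\right)^{2} = 135^{2} = 18225$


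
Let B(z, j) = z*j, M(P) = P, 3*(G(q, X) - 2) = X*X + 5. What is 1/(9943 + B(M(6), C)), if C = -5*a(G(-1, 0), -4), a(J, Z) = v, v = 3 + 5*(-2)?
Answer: 1/10153 ≈ 9.8493e-5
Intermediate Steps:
v = -7 (v = 3 - 10 = -7)
G(q, X) = 11/3 + X**2/3 (G(q, X) = 2 + (X*X + 5)/3 = 2 + (X**2 + 5)/3 = 2 + (5 + X**2)/3 = 2 + (5/3 + X**2/3) = 11/3 + X**2/3)
a(J, Z) = -7
C = 35 (C = -5*(-7) = 35)
B(z, j) = j*z
1/(9943 + B(M(6), C)) = 1/(9943 + 35*6) = 1/(9943 + 210) = 1/10153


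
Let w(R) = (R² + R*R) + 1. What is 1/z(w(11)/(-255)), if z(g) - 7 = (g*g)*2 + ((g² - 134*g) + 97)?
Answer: 7225/1693673 ≈ 0.0042659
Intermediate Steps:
w(R) = 1 + 2*R² (w(R) = (R² + R²) + 1 = 2*R² + 1 = 1 + 2*R²)
z(g) = 104 - 134*g + 3*g² (z(g) = 7 + ((g*g)*2 + ((g² - 134*g) + 97)) = 7 + (g²*2 + (97 + g² - 134*g)) = 7 + (2*g² + (97 + g² - 134*g)) = 7 + (97 - 134*g + 3*g²) = 104 - 134*g + 3*g²)
1/z(w(11)/(-255)) = 1/(104 - 134*(1 + 2*11²)/(-255) + 3*((1 + 2*11²)/(-255))²) = 1/(104 - 134*(1 + 2*121)*(-1)/255 + 3*((1 + 2*121)*(-1/255))²) = 1/(104 - 134*(1 + 242)*(-1)/255 + 3*((1 + 242)*(-1/255))²) = 1/(104 - 32562*(-1)/255 + 3*(243*(-1/255))²) = 1/(104 - 134*(-81/85) + 3*(-81/85)²) = 1/(104 + 10854/85 + 3*(6561/7225)) = 1/(104 + 10854/85 + 19683/7225) = 1/(1693673/7225) = 7225/1693673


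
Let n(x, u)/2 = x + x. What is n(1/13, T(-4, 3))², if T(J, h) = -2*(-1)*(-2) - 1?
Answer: 16/169 ≈ 0.094675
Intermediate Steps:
T(J, h) = -5 (T(J, h) = 2*(-2) - 1 = -4 - 1 = -5)
n(x, u) = 4*x (n(x, u) = 2*(x + x) = 2*(2*x) = 4*x)
n(1/13, T(-4, 3))² = (4/13)² = 16/169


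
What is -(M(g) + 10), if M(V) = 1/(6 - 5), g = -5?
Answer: -11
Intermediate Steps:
M(V) = 1 (M(V) = 1/1 = 1)
-(M(g) + 10) = -(1 + 10) = -1*11 = -11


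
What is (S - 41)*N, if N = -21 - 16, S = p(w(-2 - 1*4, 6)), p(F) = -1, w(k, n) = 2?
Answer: 1554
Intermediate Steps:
S = -1
N = -37
(S - 41)*N = (-1 - 41)*(-37) = -42*(-37) = 1554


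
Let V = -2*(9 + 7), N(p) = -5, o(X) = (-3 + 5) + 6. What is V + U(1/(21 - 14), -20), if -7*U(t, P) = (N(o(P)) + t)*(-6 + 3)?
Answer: -1670/49 ≈ -34.082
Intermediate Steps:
o(X) = 8 (o(X) = 2 + 6 = 8)
U(t, P) = -15/7 + 3*t/7 (U(t, P) = -(-5 + t)*(-6 + 3)/7 = -(-5 + t)*(-3)/7 = -(15 - 3*t)/7 = -15/7 + 3*t/7)
V = -32 (V = -2*16 = -32)
V + U(1/(21 - 14), -20) = -32 + (-15/7 + 3/(7*(21 - 14))) = -32 + (-15/7 + (3/7)/7) = -32 + (-15/7 + (3/7)*(⅐)) = -32 + (-15/7 + 3/49) = -32 - 102/49 = -1670/49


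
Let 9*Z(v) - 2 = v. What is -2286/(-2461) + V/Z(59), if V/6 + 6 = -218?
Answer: -29628810/150121 ≈ -197.37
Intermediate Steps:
V = -1344 (V = -36 + 6*(-218) = -36 - 1308 = -1344)
Z(v) = 2/9 + v/9
-2286/(-2461) + V/Z(59) = -2286/(-2461) - 1344/(2/9 + (⅑)*59) = -2286*(-1/2461) - 1344/(2/9 + 59/9) = 2286/2461 - 1344/61/9 = 2286/2461 - 1344*9/61 = 2286/2461 - 12096/61 = -29628810/150121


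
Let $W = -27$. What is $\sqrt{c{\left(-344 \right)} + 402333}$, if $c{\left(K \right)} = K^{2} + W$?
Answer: $\sqrt{520642} \approx 721.56$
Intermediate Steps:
$c{\left(K \right)} = -27 + K^{2}$ ($c{\left(K \right)} = K^{2} - 27 = -27 + K^{2}$)
$\sqrt{c{\left(-344 \right)} + 402333} = \sqrt{\left(-27 + \left(-344\right)^{2}\right) + 402333} = \sqrt{\left(-27 + 118336\right) + 402333} = \sqrt{118309 + 402333} = \sqrt{520642}$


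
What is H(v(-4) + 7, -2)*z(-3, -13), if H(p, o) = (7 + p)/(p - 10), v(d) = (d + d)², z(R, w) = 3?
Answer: 234/61 ≈ 3.8361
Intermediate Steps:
v(d) = 4*d² (v(d) = (2*d)² = 4*d²)
H(p, o) = (7 + p)/(-10 + p)
H(v(-4) + 7, -2)*z(-3, -13) = ((7 + (4*(-4)² + 7))/(-10 + (4*(-4)² + 7)))*3 = ((7 + (4*16 + 7))/(-10 + (4*16 + 7)))*3 = ((7 + (64 + 7))/(-10 + (64 + 7)))*3 = ((7 + 71)/(-10 + 71))*3 = (78/61)*3 = 234/61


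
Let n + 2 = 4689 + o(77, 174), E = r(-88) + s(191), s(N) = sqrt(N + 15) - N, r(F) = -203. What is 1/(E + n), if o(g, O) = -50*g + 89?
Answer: 266/141409 - sqrt(206)/282818 ≈ 0.0018303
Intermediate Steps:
o(g, O) = 89 - 50*g
s(N) = sqrt(15 + N) - N
E = -394 + sqrt(206) (E = -203 + (sqrt(15 + 191) - 1*191) = -203 + (sqrt(206) - 191) = -203 + (-191 + sqrt(206)) = -394 + sqrt(206) ≈ -379.65)
n = 926 (n = -2 + (4689 + (89 - 50*77)) = -2 + (4689 + (89 - 3850)) = -2 + (4689 - 3761) = -2 + 928 = 926)
1/(E + n) = 1/((-394 + sqrt(206)) + 926) = 1/(532 + sqrt(206))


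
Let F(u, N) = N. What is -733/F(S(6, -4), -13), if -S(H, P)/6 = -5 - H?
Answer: 733/13 ≈ 56.385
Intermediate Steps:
S(H, P) = 30 + 6*H (S(H, P) = -6*(-5 - H) = 30 + 6*H)
-733/F(S(6, -4), -13) = -733/(-13) = -733*(-1/13) = 733/13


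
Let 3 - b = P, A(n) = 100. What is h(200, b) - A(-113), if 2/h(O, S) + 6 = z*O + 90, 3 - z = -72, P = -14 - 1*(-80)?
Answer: -754199/7542 ≈ -100.00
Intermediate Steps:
P = 66 (P = -14 + 80 = 66)
b = -63 (b = 3 - 1*66 = 3 - 66 = -63)
z = 75 (z = 3 - 1*(-72) = 3 + 72 = 75)
h(O, S) = 2/(84 + 75*O) (h(O, S) = 2/(-6 + (75*O + 90)) = 2/(-6 + (90 + 75*O)) = 2/(84 + 75*O))
h(200, b) - A(-113) = 2/(3*(28 + 25*200)) - 1*100 = 2/(3*(28 + 5000)) - 100 = (⅔)/5028 - 100 = (⅔)*(1/5028) - 100 = 1/7542 - 100 = -754199/7542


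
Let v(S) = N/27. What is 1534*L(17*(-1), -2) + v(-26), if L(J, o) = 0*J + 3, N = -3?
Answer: 41417/9 ≈ 4601.9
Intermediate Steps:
L(J, o) = 3 (L(J, o) = 0 + 3 = 3)
v(S) = -⅑ (v(S) = -3/27 = -3*1/27 = -⅑)
1534*L(17*(-1), -2) + v(-26) = 1534*3 - ⅑ = 4602 - ⅑ = 41417/9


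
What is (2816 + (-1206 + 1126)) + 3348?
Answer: 6084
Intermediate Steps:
(2816 + (-1206 + 1126)) + 3348 = (2816 - 80) + 3348 = 2736 + 3348 = 6084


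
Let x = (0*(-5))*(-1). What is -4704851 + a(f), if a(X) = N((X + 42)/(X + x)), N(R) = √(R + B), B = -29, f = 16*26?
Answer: -4704851 + I*√75439/52 ≈ -4.7048e+6 + 5.282*I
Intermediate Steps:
f = 416
x = 0 (x = 0*(-1) = 0)
N(R) = √(-29 + R) (N(R) = √(R - 29) = √(-29 + R))
a(X) = √(-29 + (42 + X)/X) (a(X) = √(-29 + (X + 42)/(X + 0)) = √(-29 + (42 + X)/X))
-4704851 + a(f) = -4704851 + √(-28 + 42/416) = -4704851 + √(-28 + 42*(1/416)) = -4704851 + √(-28 + 21/208) = -4704851 + √(-5803/208) = -4704851 + I*√75439/52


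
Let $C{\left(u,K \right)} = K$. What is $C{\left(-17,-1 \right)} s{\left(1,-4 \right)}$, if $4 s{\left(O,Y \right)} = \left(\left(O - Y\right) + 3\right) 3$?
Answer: $-6$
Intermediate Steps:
$s{\left(O,Y \right)} = \frac{9}{4} - \frac{3 Y}{4} + \frac{3 O}{4}$ ($s{\left(O,Y \right)} = \frac{\left(\left(O - Y\right) + 3\right) 3}{4} = \frac{\left(3 + O - Y\right) 3}{4} = \frac{9 - 3 Y + 3 O}{4} = \frac{9}{4} - \frac{3 Y}{4} + \frac{3 O}{4}$)
$C{\left(-17,-1 \right)} s{\left(1,-4 \right)} = - (\frac{9}{4} - -3 + \frac{3}{4} \cdot 1) = - (\frac{9}{4} + 3 + \frac{3}{4}) = \left(-1\right) 6 = -6$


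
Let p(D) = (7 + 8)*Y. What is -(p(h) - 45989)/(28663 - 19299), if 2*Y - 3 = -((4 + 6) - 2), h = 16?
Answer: 92053/18728 ≈ 4.9153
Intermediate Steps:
Y = -5/2 (Y = 3/2 + (-((4 + 6) - 2))/2 = 3/2 + (-(10 - 2))/2 = 3/2 + (-1*8)/2 = 3/2 + (½)*(-8) = 3/2 - 4 = -5/2 ≈ -2.5000)
p(D) = -75/2 (p(D) = (7 + 8)*(-5/2) = 15*(-5/2) = -75/2)
-(p(h) - 45989)/(28663 - 19299) = -(-75/2 - 45989)/(28663 - 19299) = -(-92053)/(2*9364) = -1*(-92053/18728) = 92053/18728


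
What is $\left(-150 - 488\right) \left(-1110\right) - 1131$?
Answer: $707049$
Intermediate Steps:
$\left(-150 - 488\right) \left(-1110\right) - 1131 = \left(-638\right) \left(-1110\right) - 1131 = 708180 - 1131 = 707049$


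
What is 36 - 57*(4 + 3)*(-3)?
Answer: 1233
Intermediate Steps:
36 - 57*(4 + 3)*(-3) = 36 - 399*(-3) = 36 - 57*(-21) = 36 + 1197 = 1233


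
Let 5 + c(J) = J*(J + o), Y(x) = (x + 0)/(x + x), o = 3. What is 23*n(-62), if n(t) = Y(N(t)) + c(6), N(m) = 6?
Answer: 2277/2 ≈ 1138.5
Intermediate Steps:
Y(x) = ½ (Y(x) = x/((2*x)) = x*(1/(2*x)) = ½)
c(J) = -5 + J*(3 + J) (c(J) = -5 + J*(J + 3) = -5 + J*(3 + J))
n(t) = 99/2 (n(t) = ½ + (-5 + 6² + 3*6) = ½ + (-5 + 36 + 18) = ½ + 49 = 99/2)
23*n(-62) = 23*(99/2) = 2277/2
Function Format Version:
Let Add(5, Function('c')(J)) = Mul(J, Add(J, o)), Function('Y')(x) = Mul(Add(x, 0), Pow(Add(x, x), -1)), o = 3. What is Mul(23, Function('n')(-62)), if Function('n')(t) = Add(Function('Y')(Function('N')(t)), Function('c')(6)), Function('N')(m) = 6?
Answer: Rational(2277, 2) ≈ 1138.5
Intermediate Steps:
Function('Y')(x) = Rational(1, 2) (Function('Y')(x) = Mul(x, Pow(Mul(2, x), -1)) = Mul(x, Mul(Rational(1, 2), Pow(x, -1))) = Rational(1, 2))
Function('c')(J) = Add(-5, Mul(J, Add(3, J))) (Function('c')(J) = Add(-5, Mul(J, Add(J, 3))) = Add(-5, Mul(J, Add(3, J))))
Function('n')(t) = Rational(99, 2) (Function('n')(t) = Add(Rational(1, 2), Add(-5, Pow(6, 2), Mul(3, 6))) = Add(Rational(1, 2), Add(-5, 36, 18)) = Add(Rational(1, 2), 49) = Rational(99, 2))
Mul(23, Function('n')(-62)) = Mul(23, Rational(99, 2)) = Rational(2277, 2)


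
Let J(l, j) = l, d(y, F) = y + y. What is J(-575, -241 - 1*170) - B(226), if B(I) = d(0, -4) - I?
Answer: -349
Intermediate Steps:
d(y, F) = 2*y
B(I) = -I (B(I) = 2*0 - I = 0 - I = -I)
J(-575, -241 - 1*170) - B(226) = -575 - (-1)*226 = -575 - 1*(-226) = -575 + 226 = -349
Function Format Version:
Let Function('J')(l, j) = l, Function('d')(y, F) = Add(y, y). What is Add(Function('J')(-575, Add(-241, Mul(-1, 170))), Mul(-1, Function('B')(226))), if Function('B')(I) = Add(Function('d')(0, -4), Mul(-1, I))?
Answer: -349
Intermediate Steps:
Function('d')(y, F) = Mul(2, y)
Function('B')(I) = Mul(-1, I) (Function('B')(I) = Add(Mul(2, 0), Mul(-1, I)) = Add(0, Mul(-1, I)) = Mul(-1, I))
Add(Function('J')(-575, Add(-241, Mul(-1, 170))), Mul(-1, Function('B')(226))) = Add(-575, Mul(-1, Mul(-1, 226))) = Add(-575, Mul(-1, -226)) = Add(-575, 226) = -349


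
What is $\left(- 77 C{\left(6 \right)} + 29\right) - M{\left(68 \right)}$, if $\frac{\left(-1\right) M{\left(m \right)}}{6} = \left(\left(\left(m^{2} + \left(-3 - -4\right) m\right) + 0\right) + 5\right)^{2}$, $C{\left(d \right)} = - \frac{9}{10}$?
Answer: $\frac{1323709523}{10} \approx 1.3237 \cdot 10^{8}$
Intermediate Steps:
$C{\left(d \right)} = - \frac{9}{10}$ ($C{\left(d \right)} = \left(-9\right) \frac{1}{10} = - \frac{9}{10}$)
$M{\left(m \right)} = - 6 \left(5 + m + m^{2}\right)^{2}$ ($M{\left(m \right)} = - 6 \left(\left(\left(m^{2} + \left(-3 - -4\right) m\right) + 0\right) + 5\right)^{2} = - 6 \left(\left(\left(m^{2} + \left(-3 + 4\right) m\right) + 0\right) + 5\right)^{2} = - 6 \left(\left(\left(m^{2} + 1 m\right) + 0\right) + 5\right)^{2} = - 6 \left(\left(\left(m^{2} + m\right) + 0\right) + 5\right)^{2} = - 6 \left(\left(\left(m + m^{2}\right) + 0\right) + 5\right)^{2} = - 6 \left(\left(m + m^{2}\right) + 5\right)^{2} = - 6 \left(5 + m + m^{2}\right)^{2}$)
$\left(- 77 C{\left(6 \right)} + 29\right) - M{\left(68 \right)} = \left(\left(-77\right) \left(- \frac{9}{10}\right) + 29\right) - - 6 \left(5 + 68 + 68^{2}\right)^{2} = \left(\frac{693}{10} + 29\right) - - 6 \left(5 + 68 + 4624\right)^{2} = \frac{983}{10} - - 6 \cdot 4697^{2} = \frac{983}{10} - \left(-6\right) 22061809 = \frac{983}{10} - -132370854 = \frac{983}{10} + 132370854 = \frac{1323709523}{10}$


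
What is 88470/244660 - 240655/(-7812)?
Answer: 2978488997/95564196 ≈ 31.167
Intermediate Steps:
88470/244660 - 240655/(-7812) = 88470*(1/244660) - 240655*(-1/7812) = 8847/24466 + 240655/7812 = 2978488997/95564196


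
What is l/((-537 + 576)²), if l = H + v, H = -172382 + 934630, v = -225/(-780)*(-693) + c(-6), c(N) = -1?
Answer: 39626449/79092 ≈ 501.02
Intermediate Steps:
v = -10447/52 (v = -225/(-780)*(-693) - 1 = -225*(-1/780)*(-693) - 1 = (15/52)*(-693) - 1 = -10395/52 - 1 = -10447/52 ≈ -200.90)
H = 762248
l = 39626449/52 (l = 762248 - 10447/52 = 39626449/52 ≈ 7.6205e+5)
l/((-537 + 576)²) = 39626449/(52*((-537 + 576)²)) = 39626449/(52*(39²)) = (39626449/52)/1521 = (39626449/52)*(1/1521) = 39626449/79092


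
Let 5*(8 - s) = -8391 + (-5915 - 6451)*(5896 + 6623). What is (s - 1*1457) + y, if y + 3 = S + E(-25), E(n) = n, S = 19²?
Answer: 30962553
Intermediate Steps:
S = 361
y = 333 (y = -3 + (361 - 25) = -3 + 336 = 333)
s = 30963677 (s = 8 - (-8391 + (-5915 - 6451)*(5896 + 6623))/5 = 8 - (-8391 - 12366*12519)/5 = 8 - (-8391 - 154809954)/5 = 8 - ⅕*(-154818345) = 8 + 30963669 = 30963677)
(s - 1*1457) + y = (30963677 - 1*1457) + 333 = (30963677 - 1457) + 333 = 30962220 + 333 = 30962553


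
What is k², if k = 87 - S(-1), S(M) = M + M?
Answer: 7921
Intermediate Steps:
S(M) = 2*M
k = 89 (k = 87 - 2*(-1) = 87 - 1*(-2) = 87 + 2 = 89)
k² = 89² = 7921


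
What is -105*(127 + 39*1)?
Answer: -17430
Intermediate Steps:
-105*(127 + 39*1) = -105*(127 + 39) = -105*166 = -17430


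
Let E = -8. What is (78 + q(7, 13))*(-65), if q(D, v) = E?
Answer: -4550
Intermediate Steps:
q(D, v) = -8
(78 + q(7, 13))*(-65) = (78 - 8)*(-65) = 70*(-65) = -4550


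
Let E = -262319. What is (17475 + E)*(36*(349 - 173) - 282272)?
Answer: 67561273984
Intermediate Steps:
(17475 + E)*(36*(349 - 173) - 282272) = (17475 - 262319)*(36*(349 - 173) - 282272) = -244844*(36*176 - 282272) = -244844*(6336 - 282272) = -244844*(-275936) = 67561273984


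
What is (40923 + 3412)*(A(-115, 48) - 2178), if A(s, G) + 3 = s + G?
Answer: -99665080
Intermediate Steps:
A(s, G) = -3 + G + s (A(s, G) = -3 + (s + G) = -3 + (G + s) = -3 + G + s)
(40923 + 3412)*(A(-115, 48) - 2178) = (40923 + 3412)*((-3 + 48 - 115) - 2178) = 44335*(-70 - 2178) = 44335*(-2248) = -99665080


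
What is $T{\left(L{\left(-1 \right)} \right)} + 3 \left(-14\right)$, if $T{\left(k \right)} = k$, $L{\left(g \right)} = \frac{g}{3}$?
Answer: $- \frac{127}{3} \approx -42.333$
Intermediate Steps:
$L{\left(g \right)} = \frac{g}{3}$ ($L{\left(g \right)} = g \frac{1}{3} = \frac{g}{3}$)
$T{\left(L{\left(-1 \right)} \right)} + 3 \left(-14\right) = \frac{1}{3} \left(-1\right) + 3 \left(-14\right) = - \frac{1}{3} - 42 = - \frac{127}{3}$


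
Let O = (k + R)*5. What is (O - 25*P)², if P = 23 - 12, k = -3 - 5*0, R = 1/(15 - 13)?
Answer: 330625/4 ≈ 82656.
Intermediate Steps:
R = ½ (R = 1/2 = ½ ≈ 0.50000)
k = -3 (k = -3 + 0 = -3)
P = 11
O = -25/2 (O = (-3 + ½)*5 = -5/2*5 = -25/2 ≈ -12.500)
(O - 25*P)² = (-25/2 - 25*11)² = (-25/2 - 275)² = (-575/2)² = 330625/4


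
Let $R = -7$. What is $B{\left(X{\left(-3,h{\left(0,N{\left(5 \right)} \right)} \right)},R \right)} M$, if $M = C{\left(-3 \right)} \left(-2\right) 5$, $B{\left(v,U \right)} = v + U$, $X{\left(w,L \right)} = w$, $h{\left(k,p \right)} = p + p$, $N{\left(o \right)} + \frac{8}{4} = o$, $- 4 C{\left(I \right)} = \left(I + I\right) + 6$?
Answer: $0$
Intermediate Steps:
$C{\left(I \right)} = - \frac{3}{2} - \frac{I}{2}$ ($C{\left(I \right)} = - \frac{\left(I + I\right) + 6}{4} = - \frac{2 I + 6}{4} = - \frac{6 + 2 I}{4} = - \frac{3}{2} - \frac{I}{2}$)
$N{\left(o \right)} = -2 + o$
$h{\left(k,p \right)} = 2 p$
$B{\left(v,U \right)} = U + v$
$M = 0$ ($M = \left(- \frac{3}{2} - - \frac{3}{2}\right) \left(-2\right) 5 = \left(- \frac{3}{2} + \frac{3}{2}\right) \left(-2\right) 5 = 0 \left(-2\right) 5 = 0 \cdot 5 = 0$)
$B{\left(X{\left(-3,h{\left(0,N{\left(5 \right)} \right)} \right)},R \right)} M = \left(-7 - 3\right) 0 = \left(-10\right) 0 = 0$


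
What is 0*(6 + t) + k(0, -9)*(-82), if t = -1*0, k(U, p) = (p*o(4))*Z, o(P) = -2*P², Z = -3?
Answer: 70848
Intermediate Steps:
k(U, p) = 96*p (k(U, p) = (p*(-2*4²))*(-3) = (p*(-2*16))*(-3) = (p*(-32))*(-3) = -32*p*(-3) = 96*p)
t = 0
0*(6 + t) + k(0, -9)*(-82) = 0*(6 + 0) + (96*(-9))*(-82) = 0*6 - 864*(-82) = 0 + 70848 = 70848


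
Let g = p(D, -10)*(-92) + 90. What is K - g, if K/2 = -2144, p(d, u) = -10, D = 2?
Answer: -5298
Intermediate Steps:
K = -4288 (K = 2*(-2144) = -4288)
g = 1010 (g = -10*(-92) + 90 = 920 + 90 = 1010)
K - g = -4288 - 1*1010 = -4288 - 1010 = -5298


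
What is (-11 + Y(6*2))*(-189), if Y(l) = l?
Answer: -189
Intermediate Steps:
(-11 + Y(6*2))*(-189) = (-11 + 6*2)*(-189) = (-11 + 12)*(-189) = 1*(-189) = -189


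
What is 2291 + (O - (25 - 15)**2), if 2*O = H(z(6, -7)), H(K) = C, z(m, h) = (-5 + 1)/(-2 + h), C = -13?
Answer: 4369/2 ≈ 2184.5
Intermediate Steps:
z(m, h) = -4/(-2 + h)
H(K) = -13
O = -13/2 (O = (1/2)*(-13) = -13/2 ≈ -6.5000)
2291 + (O - (25 - 15)**2) = 2291 + (-13/2 - (25 - 15)**2) = 2291 + (-13/2 - 1*10**2) = 2291 + (-13/2 - 1*100) = 2291 + (-13/2 - 100) = 2291 - 213/2 = 4369/2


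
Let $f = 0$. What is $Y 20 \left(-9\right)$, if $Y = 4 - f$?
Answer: $-720$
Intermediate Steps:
$Y = 4$ ($Y = 4 - 0 = 4 + 0 = 4$)
$Y 20 \left(-9\right) = 4 \cdot 20 \left(-9\right) = 80 \left(-9\right) = -720$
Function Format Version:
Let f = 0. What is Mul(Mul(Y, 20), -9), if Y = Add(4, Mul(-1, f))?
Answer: -720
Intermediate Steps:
Y = 4 (Y = Add(4, Mul(-1, 0)) = Add(4, 0) = 4)
Mul(Mul(Y, 20), -9) = Mul(Mul(4, 20), -9) = Mul(80, -9) = -720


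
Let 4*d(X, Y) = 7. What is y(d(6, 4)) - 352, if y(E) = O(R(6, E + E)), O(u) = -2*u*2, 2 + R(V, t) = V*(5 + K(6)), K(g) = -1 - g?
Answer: -296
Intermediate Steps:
R(V, t) = -2 - 2*V (R(V, t) = -2 + V*(5 + (-1 - 1*6)) = -2 + V*(5 + (-1 - 6)) = -2 + V*(5 - 7) = -2 + V*(-2) = -2 - 2*V)
d(X, Y) = 7/4 (d(X, Y) = (¼)*7 = 7/4)
O(u) = -4*u
y(E) = 56 (y(E) = -4*(-2 - 2*6) = -4*(-2 - 12) = -4*(-14) = 56)
y(d(6, 4)) - 352 = 56 - 352 = -296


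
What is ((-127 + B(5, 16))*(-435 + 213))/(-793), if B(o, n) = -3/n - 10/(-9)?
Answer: -671735/19032 ≈ -35.295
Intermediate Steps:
B(o, n) = 10/9 - 3/n (B(o, n) = -3/n - 10*(-1/9) = -3/n + 10/9 = 10/9 - 3/n)
((-127 + B(5, 16))*(-435 + 213))/(-793) = ((-127 + (10/9 - 3/16))*(-435 + 213))/(-793) = ((-127 + (10/9 - 3*1/16))*(-222))*(-1/793) = ((-127 + (10/9 - 3/16))*(-222))*(-1/793) = ((-127 + 133/144)*(-222))*(-1/793) = -18155/144*(-222)*(-1/793) = (671735/24)*(-1/793) = -671735/19032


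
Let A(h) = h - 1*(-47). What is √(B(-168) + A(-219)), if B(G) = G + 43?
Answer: 3*I*√33 ≈ 17.234*I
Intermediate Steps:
A(h) = 47 + h (A(h) = h + 47 = 47 + h)
B(G) = 43 + G
√(B(-168) + A(-219)) = √((43 - 168) + (47 - 219)) = √(-125 - 172) = √(-297) = 3*I*√33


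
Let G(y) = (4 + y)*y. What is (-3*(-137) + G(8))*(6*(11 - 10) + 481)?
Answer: 246909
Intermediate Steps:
G(y) = y*(4 + y)
(-3*(-137) + G(8))*(6*(11 - 10) + 481) = (-3*(-137) + 8*(4 + 8))*(6*(11 - 10) + 481) = (411 + 8*12)*(6*1 + 481) = (411 + 96)*(6 + 481) = 507*487 = 246909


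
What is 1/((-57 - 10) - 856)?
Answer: -1/923 ≈ -0.0010834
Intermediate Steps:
1/((-57 - 10) - 856) = 1/(-67 - 856) = 1/(-923) = -1/923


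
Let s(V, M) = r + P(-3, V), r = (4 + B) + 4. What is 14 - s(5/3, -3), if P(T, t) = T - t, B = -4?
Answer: 44/3 ≈ 14.667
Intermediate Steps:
r = 4 (r = (4 - 4) + 4 = 0 + 4 = 4)
s(V, M) = 1 - V (s(V, M) = 4 + (-3 - V) = 1 - V)
14 - s(5/3, -3) = 14 - (1 - 5/3) = 14 - 1*(-2/3) = 14 + 2/3 = 44/3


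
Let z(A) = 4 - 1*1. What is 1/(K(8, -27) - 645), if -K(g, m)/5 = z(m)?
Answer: -1/660 ≈ -0.0015152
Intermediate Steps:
z(A) = 3 (z(A) = 4 - 1 = 3)
K(g, m) = -15 (K(g, m) = -5*3 = -15)
1/(K(8, -27) - 645) = 1/(-15 - 645) = 1/(-660) = -1/660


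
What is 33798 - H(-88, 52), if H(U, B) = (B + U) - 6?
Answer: 33840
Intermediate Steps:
H(U, B) = -6 + B + U
33798 - H(-88, 52) = 33798 - (-6 + 52 - 88) = 33798 - 1*(-42) = 33798 + 42 = 33840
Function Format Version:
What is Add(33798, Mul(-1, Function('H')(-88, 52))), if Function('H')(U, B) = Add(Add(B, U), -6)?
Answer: 33840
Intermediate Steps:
Function('H')(U, B) = Add(-6, B, U)
Add(33798, Mul(-1, Function('H')(-88, 52))) = Add(33798, Mul(-1, Add(-6, 52, -88))) = Add(33798, Mul(-1, -42)) = Add(33798, 42) = 33840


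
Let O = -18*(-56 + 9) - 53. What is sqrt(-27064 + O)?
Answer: 3*I*sqrt(2919) ≈ 162.08*I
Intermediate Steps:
O = 793 (O = -18*(-47) - 53 = 846 - 53 = 793)
sqrt(-27064 + O) = sqrt(-27064 + 793) = sqrt(-26271) = 3*I*sqrt(2919)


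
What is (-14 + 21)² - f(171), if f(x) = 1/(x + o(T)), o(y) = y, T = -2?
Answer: 8280/169 ≈ 48.994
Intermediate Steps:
f(x) = 1/(-2 + x) (f(x) = 1/(x - 2) = 1/(-2 + x))
(-14 + 21)² - f(171) = (-14 + 21)² - 1/(-2 + 171) = 7² - 1/169 = 49 - 1*1/169 = 49 - 1/169 = 8280/169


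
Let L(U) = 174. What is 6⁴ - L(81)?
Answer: 1122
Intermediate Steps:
6⁴ - L(81) = 6⁴ - 1*174 = 1296 - 174 = 1122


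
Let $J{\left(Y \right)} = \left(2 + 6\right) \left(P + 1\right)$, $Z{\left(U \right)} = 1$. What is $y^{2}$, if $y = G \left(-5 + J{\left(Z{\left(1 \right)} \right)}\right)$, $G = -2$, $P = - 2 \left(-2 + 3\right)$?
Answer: $676$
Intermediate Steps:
$P = -2$ ($P = \left(-2\right) 1 = -2$)
$J{\left(Y \right)} = -8$ ($J{\left(Y \right)} = \left(2 + 6\right) \left(-2 + 1\right) = 8 \left(-1\right) = -8$)
$y = 26$ ($y = - 2 \left(-5 - 8\right) = \left(-2\right) \left(-13\right) = 26$)
$y^{2} = 26^{2} = 676$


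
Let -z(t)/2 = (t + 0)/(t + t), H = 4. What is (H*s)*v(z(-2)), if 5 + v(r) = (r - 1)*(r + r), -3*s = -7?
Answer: -28/3 ≈ -9.3333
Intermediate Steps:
s = 7/3 (s = -⅓*(-7) = 7/3 ≈ 2.3333)
z(t) = -1 (z(t) = -2*(t + 0)/(t + t) = -2*t/(2*t) = -2*t*1/(2*t) = -2*½ = -1)
v(r) = -5 + 2*r*(-1 + r) (v(r) = -5 + (r - 1)*(r + r) = -5 + (-1 + r)*(2*r) = -5 + 2*r*(-1 + r))
(H*s)*v(z(-2)) = (4*(7/3))*(-5 - 2*(-1) + 2*(-1)²) = 28*(-5 + 2 + 2*1)/3 = 28*(-5 + 2 + 2)/3 = (28/3)*(-1) = -28/3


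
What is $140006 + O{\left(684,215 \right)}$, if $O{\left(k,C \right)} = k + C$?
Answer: $140905$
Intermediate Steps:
$O{\left(k,C \right)} = C + k$
$140006 + O{\left(684,215 \right)} = 140006 + \left(215 + 684\right) = 140006 + 899 = 140905$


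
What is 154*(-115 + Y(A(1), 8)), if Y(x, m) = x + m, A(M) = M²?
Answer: -16324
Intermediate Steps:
Y(x, m) = m + x
154*(-115 + Y(A(1), 8)) = 154*(-115 + (8 + 1²)) = 154*(-115 + (8 + 1)) = 154*(-115 + 9) = 154*(-106) = -16324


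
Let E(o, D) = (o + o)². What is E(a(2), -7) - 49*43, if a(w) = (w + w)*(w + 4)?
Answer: 197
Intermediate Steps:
a(w) = 2*w*(4 + w) (a(w) = (2*w)*(4 + w) = 2*w*(4 + w))
E(o, D) = 4*o² (E(o, D) = (2*o)² = 4*o²)
E(a(2), -7) - 49*43 = 4*(2*2*(4 + 2))² - 49*43 = 4*(2*2*6)² - 2107 = 4*24² - 2107 = 4*576 - 2107 = 2304 - 2107 = 197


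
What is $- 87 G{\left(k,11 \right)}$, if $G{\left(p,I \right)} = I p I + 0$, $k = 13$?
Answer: $-136851$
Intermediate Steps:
$G{\left(p,I \right)} = p I^{2}$ ($G{\left(p,I \right)} = p I^{2} + 0 = p I^{2}$)
$- 87 G{\left(k,11 \right)} = - 87 \cdot 13 \cdot 11^{2} = - 87 \cdot 13 \cdot 121 = \left(-87\right) 1573 = -136851$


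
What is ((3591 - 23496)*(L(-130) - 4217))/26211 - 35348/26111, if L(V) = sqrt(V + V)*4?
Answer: 730271591769/228131807 - 53080*I*sqrt(65)/8737 ≈ 3201.1 - 48.981*I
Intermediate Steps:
L(V) = 4*sqrt(2)*sqrt(V) (L(V) = sqrt(2*V)*4 = (sqrt(2)*sqrt(V))*4 = 4*sqrt(2)*sqrt(V))
((3591 - 23496)*(L(-130) - 4217))/26211 - 35348/26111 = ((3591 - 23496)*(4*sqrt(2)*sqrt(-130) - 4217))/26211 - 35348/26111 = -19905*(4*sqrt(2)*(I*sqrt(130)) - 4217)*(1/26211) - 35348*1/26111 = -19905*(8*I*sqrt(65) - 4217)*(1/26211) - 35348/26111 = -19905*(-4217 + 8*I*sqrt(65))*(1/26211) - 35348/26111 = (83939385 - 159240*I*sqrt(65))*(1/26211) - 35348/26111 = (27979795/8737 - 53080*I*sqrt(65)/8737) - 35348/26111 = 730271591769/228131807 - 53080*I*sqrt(65)/8737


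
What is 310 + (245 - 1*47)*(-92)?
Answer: -17906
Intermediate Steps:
310 + (245 - 1*47)*(-92) = 310 + (245 - 47)*(-92) = 310 + 198*(-92) = 310 - 18216 = -17906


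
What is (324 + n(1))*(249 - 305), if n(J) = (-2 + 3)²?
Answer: -18200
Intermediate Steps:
n(J) = 1 (n(J) = 1² = 1)
(324 + n(1))*(249 - 305) = (324 + 1)*(249 - 305) = 325*(-56) = -18200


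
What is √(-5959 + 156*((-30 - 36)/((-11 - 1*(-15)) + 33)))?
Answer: I*√8538823/37 ≈ 78.976*I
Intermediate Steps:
√(-5959 + 156*((-30 - 36)/((-11 - 1*(-15)) + 33))) = √(-5959 + 156*(-66/((-11 + 15) + 33))) = √(-5959 + 156*(-66/(4 + 33))) = √(-5959 + 156*(-66/37)) = √(-5959 - 10296/37) = √(-230779/37) = I*√8538823/37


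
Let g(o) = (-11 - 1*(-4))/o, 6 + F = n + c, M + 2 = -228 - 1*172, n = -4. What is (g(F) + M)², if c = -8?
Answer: 52258441/324 ≈ 1.6129e+5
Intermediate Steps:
M = -402 (M = -2 + (-228 - 1*172) = -2 + (-228 - 172) = -2 - 400 = -402)
F = -18 (F = -6 + (-4 - 8) = -6 - 12 = -18)
g(o) = -7/o (g(o) = (-11 + 4)/o = -7/o)
(g(F) + M)² = (-7/(-18) - 402)² = (-7*(-1/18) - 402)² = (7/18 - 402)² = (-7229/18)² = 52258441/324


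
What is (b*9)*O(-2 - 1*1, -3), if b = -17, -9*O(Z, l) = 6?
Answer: 102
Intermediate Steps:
O(Z, l) = -2/3 (O(Z, l) = -1/9*6 = -2/3)
(b*9)*O(-2 - 1*1, -3) = -17*9*(-2/3) = -153*(-2/3) = 102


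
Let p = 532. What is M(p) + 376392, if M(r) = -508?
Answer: 375884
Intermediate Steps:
M(p) + 376392 = -508 + 376392 = 375884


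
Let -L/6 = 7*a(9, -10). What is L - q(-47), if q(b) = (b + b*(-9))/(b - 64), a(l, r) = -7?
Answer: 33010/111 ≈ 297.39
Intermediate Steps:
q(b) = -8*b/(-64 + b) (q(b) = (b - 9*b)/(-64 + b) = (-8*b)/(-64 + b) = -8*b/(-64 + b))
L = 294 (L = -42*(-7) = -6*(-49) = 294)
L - q(-47) = 294 - (-8)*(-47)/(-64 - 47) = 294 - (-8)*(-47)/(-111) = 294 - (-8)*(-47)*(-1)/111 = 294 - 1*(-376/111) = 294 + 376/111 = 33010/111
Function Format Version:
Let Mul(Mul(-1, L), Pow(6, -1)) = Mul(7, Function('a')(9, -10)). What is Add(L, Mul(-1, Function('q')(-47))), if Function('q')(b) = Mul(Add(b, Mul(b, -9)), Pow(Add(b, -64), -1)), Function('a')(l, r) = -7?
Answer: Rational(33010, 111) ≈ 297.39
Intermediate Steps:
Function('q')(b) = Mul(-8, b, Pow(Add(-64, b), -1)) (Function('q')(b) = Mul(Add(b, Mul(-9, b)), Pow(Add(-64, b), -1)) = Mul(Mul(-8, b), Pow(Add(-64, b), -1)) = Mul(-8, b, Pow(Add(-64, b), -1)))
L = 294 (L = Mul(-6, Mul(7, -7)) = Mul(-6, -49) = 294)
Add(L, Mul(-1, Function('q')(-47))) = Add(294, Mul(-1, Mul(-8, -47, Pow(Add(-64, -47), -1)))) = Add(294, Mul(-1, Mul(-8, -47, Pow(-111, -1)))) = Add(294, Mul(-1, Mul(-8, -47, Rational(-1, 111)))) = Add(294, Mul(-1, Rational(-376, 111))) = Add(294, Rational(376, 111)) = Rational(33010, 111)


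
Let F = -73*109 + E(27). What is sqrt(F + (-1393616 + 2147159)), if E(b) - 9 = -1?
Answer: sqrt(745594) ≈ 863.48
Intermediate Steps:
E(b) = 8 (E(b) = 9 - 1 = 8)
F = -7949 (F = -73*109 + 8 = -7957 + 8 = -7949)
sqrt(F + (-1393616 + 2147159)) = sqrt(-7949 + (-1393616 + 2147159)) = sqrt(-7949 + 753543) = sqrt(745594)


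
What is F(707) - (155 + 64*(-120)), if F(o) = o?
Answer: 8232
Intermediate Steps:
F(707) - (155 + 64*(-120)) = 707 - (155 + 64*(-120)) = 707 - (155 - 7680) = 707 - 1*(-7525) = 707 + 7525 = 8232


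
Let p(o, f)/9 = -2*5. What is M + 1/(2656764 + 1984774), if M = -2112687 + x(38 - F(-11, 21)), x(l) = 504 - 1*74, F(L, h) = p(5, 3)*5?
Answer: -9804121131265/4641538 ≈ -2.1123e+6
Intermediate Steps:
p(o, f) = -90 (p(o, f) = 9*(-2*5) = 9*(-10) = -90)
F(L, h) = -450 (F(L, h) = -90*5 = -450)
x(l) = 430 (x(l) = 504 - 74 = 430)
M = -2112257 (M = -2112687 + 430 = -2112257)
M + 1/(2656764 + 1984774) = -2112257 + 1/(2656764 + 1984774) = -2112257 + 1/4641538 = -9804121131265/4641538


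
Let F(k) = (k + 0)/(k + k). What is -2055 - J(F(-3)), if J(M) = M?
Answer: -4111/2 ≈ -2055.5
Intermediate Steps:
F(k) = ½ (F(k) = k/((2*k)) = k*(1/(2*k)) = ½)
-2055 - J(F(-3)) = -2055 - 1*½ = -2055 - ½ = -4111/2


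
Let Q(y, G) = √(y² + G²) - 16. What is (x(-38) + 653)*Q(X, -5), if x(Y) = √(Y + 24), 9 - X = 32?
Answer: -(16 - √554)*(653 + I*√14) ≈ 4921.8 + 28.202*I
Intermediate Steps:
X = -23 (X = 9 - 1*32 = 9 - 32 = -23)
x(Y) = √(24 + Y)
Q(y, G) = -16 + √(G² + y²) (Q(y, G) = √(G² + y²) - 16 = -16 + √(G² + y²))
(x(-38) + 653)*Q(X, -5) = (√(24 - 38) + 653)*(-16 + √((-5)² + (-23)²)) = (√(-14) + 653)*(-16 + √(25 + 529)) = (I*√14 + 653)*(-16 + √554) = (653 + I*√14)*(-16 + √554) = (-16 + √554)*(653 + I*√14)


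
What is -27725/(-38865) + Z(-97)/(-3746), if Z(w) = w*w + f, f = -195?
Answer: -25424426/14558829 ≈ -1.7463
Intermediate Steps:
Z(w) = -195 + w**2 (Z(w) = w*w - 195 = w**2 - 195 = -195 + w**2)
-27725/(-38865) + Z(-97)/(-3746) = -27725/(-38865) + (-195 + (-97)**2)/(-3746) = -27725*(-1/38865) + (-195 + 9409)*(-1/3746) = 5545/7773 + 9214*(-1/3746) = 5545/7773 - 4607/1873 = -25424426/14558829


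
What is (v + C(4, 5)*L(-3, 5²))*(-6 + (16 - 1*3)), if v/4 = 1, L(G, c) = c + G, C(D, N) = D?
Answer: 644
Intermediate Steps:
L(G, c) = G + c
v = 4 (v = 4*1 = 4)
(v + C(4, 5)*L(-3, 5²))*(-6 + (16 - 1*3)) = (4 + 4*(-3 + 5²))*(-6 + (16 - 1*3)) = (4 + 4*(-3 + 25))*(-6 + (16 - 3)) = (4 + 4*22)*(-6 + 13) = (4 + 88)*7 = 92*7 = 644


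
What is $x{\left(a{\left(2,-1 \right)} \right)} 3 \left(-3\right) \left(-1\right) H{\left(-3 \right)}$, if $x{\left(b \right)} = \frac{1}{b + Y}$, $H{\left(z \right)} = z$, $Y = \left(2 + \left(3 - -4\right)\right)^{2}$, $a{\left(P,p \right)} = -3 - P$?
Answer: $- \frac{27}{76} \approx -0.35526$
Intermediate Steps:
$Y = 81$ ($Y = \left(2 + \left(3 + 4\right)\right)^{2} = \left(2 + 7\right)^{2} = 9^{2} = 81$)
$x{\left(b \right)} = \frac{1}{81 + b}$ ($x{\left(b \right)} = \frac{1}{b + 81} = \frac{1}{81 + b}$)
$x{\left(a{\left(2,-1 \right)} \right)} 3 \left(-3\right) \left(-1\right) H{\left(-3 \right)} = \frac{3 \left(-3\right) \left(-1\right)}{81 - 5} \left(-3\right) = \frac{\left(-9\right) \left(-1\right)}{81 - 5} \left(-3\right) = \frac{1}{81 - 5} \cdot 9 \left(-3\right) = \frac{1}{76} \cdot 9 \left(-3\right) = \frac{9}{76} \left(-3\right) = - \frac{27}{76}$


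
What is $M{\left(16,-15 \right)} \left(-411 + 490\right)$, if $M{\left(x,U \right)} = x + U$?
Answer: $79$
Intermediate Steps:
$M{\left(x,U \right)} = U + x$
$M{\left(16,-15 \right)} \left(-411 + 490\right) = \left(-15 + 16\right) \left(-411 + 490\right) = 1 \cdot 79 = 79$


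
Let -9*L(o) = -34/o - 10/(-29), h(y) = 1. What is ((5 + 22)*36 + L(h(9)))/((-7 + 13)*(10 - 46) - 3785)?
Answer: -254668/1044261 ≈ -0.24387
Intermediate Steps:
L(o) = -10/261 + 34/(9*o) (L(o) = -(-34/o - 10/(-29))/9 = -(-34/o - 10*(-1/29))/9 = -(-34/o + 10/29)/9 = -(10/29 - 34/o)/9 = -10/261 + 34/(9*o))
((5 + 22)*36 + L(h(9)))/((-7 + 13)*(10 - 46) - 3785) = ((5 + 22)*36 + (2/261)*(493 - 5*1)/1)/((-7 + 13)*(10 - 46) - 3785) = (27*36 + (2/261)*1*(493 - 5))/(6*(-36) - 3785) = (972 + (2/261)*1*488)/(-216 - 3785) = (972 + 976/261)/(-4001) = (254668/261)*(-1/4001) = -254668/1044261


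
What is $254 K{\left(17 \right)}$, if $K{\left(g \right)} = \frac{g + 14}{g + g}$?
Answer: $\frac{3937}{17} \approx 231.59$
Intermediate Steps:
$K{\left(g \right)} = \frac{14 + g}{2 g}$
$254 K{\left(17 \right)} = 254 \frac{14 + 17}{2 \cdot 17} = 254 \cdot \frac{1}{2} \cdot \frac{1}{17} \cdot 31 = 254 \cdot \frac{31}{34} = \frac{3937}{17}$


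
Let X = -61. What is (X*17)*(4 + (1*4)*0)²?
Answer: -16592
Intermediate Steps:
(X*17)*(4 + (1*4)*0)² = (-61*17)*(4 + (1*4)*0)² = -1037*(4 + 4*0)² = -1037*(4 + 0)² = -1037*4² = -1037*16 = -16592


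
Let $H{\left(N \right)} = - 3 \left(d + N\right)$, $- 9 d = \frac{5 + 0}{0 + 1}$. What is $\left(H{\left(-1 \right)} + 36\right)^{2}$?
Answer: $\frac{14884}{9} \approx 1653.8$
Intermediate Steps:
$d = - \frac{5}{9}$ ($d = - \frac{\left(5 + 0\right) \frac{1}{0 + 1}}{9} = - \frac{5 \cdot 1^{-1}}{9} = - \frac{5 \cdot 1}{9} = \left(- \frac{1}{9}\right) 5 = - \frac{5}{9} \approx -0.55556$)
$H{\left(N \right)} = \frac{5}{3} - 3 N$ ($H{\left(N \right)} = - 3 \left(- \frac{5}{9} + N\right) = \frac{5}{3} - 3 N$)
$\left(H{\left(-1 \right)} + 36\right)^{2} = \left(\left(\frac{5}{3} - -3\right) + 36\right)^{2} = \left(\left(\frac{5}{3} + 3\right) + 36\right)^{2} = \left(\frac{14}{3} + 36\right)^{2} = \left(\frac{122}{3}\right)^{2} = \frac{14884}{9}$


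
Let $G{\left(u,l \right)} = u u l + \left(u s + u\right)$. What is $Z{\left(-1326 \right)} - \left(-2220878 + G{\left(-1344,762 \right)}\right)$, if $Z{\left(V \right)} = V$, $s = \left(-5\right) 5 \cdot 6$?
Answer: $-1374408736$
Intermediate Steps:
$s = -150$ ($s = \left(-25\right) 6 = -150$)
$G{\left(u,l \right)} = - 149 u + l u^{2}$ ($G{\left(u,l \right)} = u u l + \left(u \left(-150\right) + u\right) = u^{2} l + \left(- 150 u + u\right) = l u^{2} - 149 u = - 149 u + l u^{2}$)
$Z{\left(-1326 \right)} - \left(-2220878 + G{\left(-1344,762 \right)}\right) = -1326 - \left(-2220878 - 1344 \left(-149 + 762 \left(-1344\right)\right)\right) = -1326 - \left(-2220878 - 1344 \left(-149 - 1024128\right)\right) = -1326 - \left(-2220878 - -1376628288\right) = -1326 - \left(-2220878 + 1376628288\right) = -1326 - 1374407410 = -1374408736$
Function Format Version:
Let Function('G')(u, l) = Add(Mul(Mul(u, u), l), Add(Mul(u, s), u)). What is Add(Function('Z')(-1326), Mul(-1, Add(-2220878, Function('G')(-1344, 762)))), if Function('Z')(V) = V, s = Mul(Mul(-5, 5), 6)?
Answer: -1374408736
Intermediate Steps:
s = -150 (s = Mul(-25, 6) = -150)
Function('G')(u, l) = Add(Mul(-149, u), Mul(l, Pow(u, 2))) (Function('G')(u, l) = Add(Mul(Mul(u, u), l), Add(Mul(u, -150), u)) = Add(Mul(Pow(u, 2), l), Add(Mul(-150, u), u)) = Add(Mul(l, Pow(u, 2)), Mul(-149, u)) = Add(Mul(-149, u), Mul(l, Pow(u, 2))))
Add(Function('Z')(-1326), Mul(-1, Add(-2220878, Function('G')(-1344, 762)))) = Add(-1326, Mul(-1, Add(-2220878, Mul(-1344, Add(-149, Mul(762, -1344)))))) = Add(-1326, Mul(-1, Add(-2220878, Mul(-1344, Add(-149, -1024128))))) = Add(-1326, Mul(-1, Add(-2220878, Mul(-1344, -1024277)))) = Add(-1326, Mul(-1, Add(-2220878, 1376628288))) = Add(-1326, Mul(-1, 1374407410)) = Add(-1326, -1374407410) = -1374408736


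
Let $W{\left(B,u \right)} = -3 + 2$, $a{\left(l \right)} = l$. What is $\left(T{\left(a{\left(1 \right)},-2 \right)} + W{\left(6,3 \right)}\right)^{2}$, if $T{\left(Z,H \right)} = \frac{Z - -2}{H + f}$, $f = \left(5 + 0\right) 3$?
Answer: $\frac{100}{169} \approx 0.59172$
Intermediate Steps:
$W{\left(B,u \right)} = -1$
$f = 15$ ($f = 5 \cdot 3 = 15$)
$T{\left(Z,H \right)} = \frac{2 + Z}{15 + H}$ ($T{\left(Z,H \right)} = \frac{Z - -2}{H + 15} = \frac{Z + \left(-1 + 3\right)}{15 + H} = \frac{Z + 2}{15 + H} = \frac{2 + Z}{15 + H}$)
$\left(T{\left(a{\left(1 \right)},-2 \right)} + W{\left(6,3 \right)}\right)^{2} = \left(\frac{2 + 1}{15 - 2} - 1\right)^{2} = \left(\frac{1}{13} \cdot 3 - 1\right)^{2} = \left(\frac{3}{13} - 1\right)^{2} = \left(- \frac{10}{13}\right)^{2} = \frac{100}{169}$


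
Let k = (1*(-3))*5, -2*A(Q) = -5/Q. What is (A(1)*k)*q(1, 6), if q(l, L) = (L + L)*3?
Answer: -1350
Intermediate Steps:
q(l, L) = 6*L (q(l, L) = (2*L)*3 = 6*L)
A(Q) = 5/(2*Q) (A(Q) = -(-5)/(2*Q) = 5/(2*Q))
k = -15 (k = -3*5 = -15)
(A(1)*k)*q(1, 6) = (((5/2)/1)*(-15))*(6*6) = (((5/2)*1)*(-15))*36 = ((5/2)*(-15))*36 = -75/2*36 = -1350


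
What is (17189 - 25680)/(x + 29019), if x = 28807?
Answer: -8491/57826 ≈ -0.14684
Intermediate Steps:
(17189 - 25680)/(x + 29019) = (17189 - 25680)/(28807 + 29019) = -8491/57826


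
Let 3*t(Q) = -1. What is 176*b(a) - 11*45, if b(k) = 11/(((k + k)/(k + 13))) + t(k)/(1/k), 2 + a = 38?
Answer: -11605/9 ≈ -1289.4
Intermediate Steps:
a = 36 (a = -2 + 38 = 36)
t(Q) = -1/3 (t(Q) = (1/3)*(-1) = -1/3)
b(k) = -k/3 + 11*(13 + k)/(2*k) (b(k) = 11/(((k + k)/(k + 13))) - k/3 = 11/(((2*k)/(13 + k))) - k/3 = 11/((2*k/(13 + k))) - k/3 = 11*((13 + k)/(2*k)) - k/3 = 11*(13 + k)/(2*k) - k/3 = -k/3 + 11*(13 + k)/(2*k))
176*b(a) - 11*45 = 176*((1/6)*(429 + 36*(33 - 2*36))/36) - 11*45 = 176*((1/6)*(1/36)*(429 + 36*(33 - 72))) - 495 = 176*((1/6)*(1/36)*(429 + 36*(-39))) - 495 = 176*((1/6)*(1/36)*(429 - 1404)) - 495 = 176*((1/6)*(1/36)*(-975)) - 495 = 176*(-325/72) - 495 = -7150/9 - 495 = -11605/9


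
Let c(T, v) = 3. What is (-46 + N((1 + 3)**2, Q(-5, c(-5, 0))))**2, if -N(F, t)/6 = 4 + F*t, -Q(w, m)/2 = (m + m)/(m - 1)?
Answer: 256036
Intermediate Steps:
Q(w, m) = -4*m/(-1 + m) (Q(w, m) = -2*(m + m)/(m - 1) = -2*2*m/(-1 + m) = -4*m/(-1 + m))
N(F, t) = -24 - 6*F*t (N(F, t) = -6*(4 + F*t) = -24 - 6*F*t)
(-46 + N((1 + 3)**2, Q(-5, c(-5, 0))))**2 = (-46 + (-24 - 6*(1 + 3)**2*(-4*3/(-1 + 3))))**2 = (-46 + (-24 - 6*4**2*(-4*3/2)))**2 = (-46 + (-24 - 6*16*(-4*3*1/2)))**2 = (-46 + (-24 - 6*16*(-6)))**2 = (-46 + (-24 + 576))**2 = (-46 + 552)**2 = 506**2 = 256036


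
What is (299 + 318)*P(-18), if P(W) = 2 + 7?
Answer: 5553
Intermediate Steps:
P(W) = 9
(299 + 318)*P(-18) = (299 + 318)*9 = 617*9 = 5553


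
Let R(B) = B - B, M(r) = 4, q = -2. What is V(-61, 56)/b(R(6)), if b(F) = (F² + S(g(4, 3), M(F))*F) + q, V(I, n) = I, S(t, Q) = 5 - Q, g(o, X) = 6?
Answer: 61/2 ≈ 30.500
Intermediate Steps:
R(B) = 0
b(F) = -2 + F + F² (b(F) = (F² + (5 - 1*4)*F) - 2 = (F² + (5 - 4)*F) - 2 = (F² + 1*F) - 2 = (F² + F) - 2 = (F + F²) - 2 = -2 + F + F²)
V(-61, 56)/b(R(6)) = -61/(-2 + 0 + 0²) = -61/(-2 + 0 + 0) = -61/(-2) = -61*(-½) = 61/2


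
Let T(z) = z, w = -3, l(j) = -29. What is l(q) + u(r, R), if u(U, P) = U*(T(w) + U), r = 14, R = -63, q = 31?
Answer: 125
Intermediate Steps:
u(U, P) = U*(-3 + U)
l(q) + u(r, R) = -29 + 14*(-3 + 14) = -29 + 14*11 = -29 + 154 = 125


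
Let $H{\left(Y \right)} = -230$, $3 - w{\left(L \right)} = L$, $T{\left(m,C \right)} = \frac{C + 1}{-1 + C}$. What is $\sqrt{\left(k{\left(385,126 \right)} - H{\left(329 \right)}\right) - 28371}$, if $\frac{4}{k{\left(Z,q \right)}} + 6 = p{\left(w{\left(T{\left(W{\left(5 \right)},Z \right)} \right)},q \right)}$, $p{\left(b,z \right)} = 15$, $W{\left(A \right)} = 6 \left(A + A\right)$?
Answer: $\frac{37 i \sqrt{185}}{3} \approx 167.75 i$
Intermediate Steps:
$W{\left(A \right)} = 12 A$ ($W{\left(A \right)} = 6 \cdot 2 A = 12 A$)
$T{\left(m,C \right)} = \frac{1 + C}{-1 + C}$
$w{\left(L \right)} = 3 - L$
$k{\left(Z,q \right)} = \frac{4}{9}$ ($k{\left(Z,q \right)} = \frac{4}{-6 + 15} = \frac{4}{9}$)
$\sqrt{\left(k{\left(385,126 \right)} - H{\left(329 \right)}\right) - 28371} = \sqrt{\left(\frac{4}{9} - -230\right) - 28371} = \sqrt{\left(\frac{4}{9} + 230\right) - 28371} = \sqrt{\frac{2074}{9} - 28371} = \sqrt{- \frac{253265}{9}} = \frac{37 i \sqrt{185}}{3}$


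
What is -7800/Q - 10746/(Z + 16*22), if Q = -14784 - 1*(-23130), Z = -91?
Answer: -130658/3103 ≈ -42.107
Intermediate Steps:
Q = 8346 (Q = -14784 + 23130 = 8346)
-7800/Q - 10746/(Z + 16*22) = -7800/8346 - 10746/(-91 + 16*22) = -7800*1/8346 - 10746/(-91 + 352) = -100/107 - 10746/261 = -100/107 - 10746*1/261 = -100/107 - 1194/29 = -130658/3103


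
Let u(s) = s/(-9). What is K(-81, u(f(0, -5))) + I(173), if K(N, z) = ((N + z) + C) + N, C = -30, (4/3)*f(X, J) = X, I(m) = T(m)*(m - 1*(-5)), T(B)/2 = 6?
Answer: 1944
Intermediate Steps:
T(B) = 12 (T(B) = 2*6 = 12)
I(m) = 60 + 12*m (I(m) = 12*(m - 1*(-5)) = 12*(m + 5) = 12*(5 + m) = 60 + 12*m)
f(X, J) = 3*X/4
u(s) = -s/9 (u(s) = s*(-1/9) = -s/9)
K(N, z) = -30 + z + 2*N (K(N, z) = ((N + z) - 30) + N = (-30 + N + z) + N = -30 + z + 2*N)
K(-81, u(f(0, -5))) + I(173) = (-30 - 0/12 + 2*(-81)) + (60 + 12*173) = (-30 - 1/9*0 - 162) + (60 + 2076) = (-30 + 0 - 162) + 2136 = -192 + 2136 = 1944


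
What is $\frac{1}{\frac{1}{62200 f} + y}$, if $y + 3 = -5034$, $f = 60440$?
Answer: $- \frac{3759368000}{18935936615999} \approx -0.00019853$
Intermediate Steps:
$y = -5037$ ($y = -3 - 5034 = -5037$)
$\frac{1}{\frac{1}{62200 f} + y} = \frac{1}{\frac{1}{62200 \cdot 60440} - 5037} = \frac{1}{\frac{1}{62200} \cdot \frac{1}{60440} - 5037} = \frac{1}{\frac{1}{3759368000} - 5037} = \frac{1}{- \frac{18935936615999}{3759368000}} = - \frac{3759368000}{18935936615999}$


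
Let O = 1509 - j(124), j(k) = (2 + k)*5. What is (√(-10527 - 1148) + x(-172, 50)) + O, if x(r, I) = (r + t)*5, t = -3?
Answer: 4 + 5*I*√467 ≈ 4.0 + 108.05*I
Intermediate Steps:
j(k) = 10 + 5*k
O = 879 (O = 1509 - (10 + 5*124) = 1509 - (10 + 620) = 1509 - 1*630 = 1509 - 630 = 879)
x(r, I) = -15 + 5*r (x(r, I) = (r - 3)*5 = (-3 + r)*5 = -15 + 5*r)
(√(-10527 - 1148) + x(-172, 50)) + O = (√(-10527 - 1148) + (-15 + 5*(-172))) + 879 = (√(-11675) + (-15 - 860)) + 879 = (5*I*√467 - 875) + 879 = (-875 + 5*I*√467) + 879 = 4 + 5*I*√467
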